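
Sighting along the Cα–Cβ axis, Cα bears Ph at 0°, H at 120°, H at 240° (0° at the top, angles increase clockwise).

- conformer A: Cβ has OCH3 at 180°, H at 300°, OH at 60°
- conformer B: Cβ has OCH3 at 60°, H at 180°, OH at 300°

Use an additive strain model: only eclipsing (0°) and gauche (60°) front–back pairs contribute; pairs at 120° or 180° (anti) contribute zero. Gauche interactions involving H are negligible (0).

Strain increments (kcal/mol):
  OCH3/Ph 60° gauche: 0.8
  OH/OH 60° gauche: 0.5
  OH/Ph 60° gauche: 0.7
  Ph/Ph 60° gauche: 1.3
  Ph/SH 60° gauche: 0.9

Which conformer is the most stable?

A

A is staggered. Ph at 0° is gauche with OH at 60° (0.7). Total 0.7 kcal/mol.
B is staggered. Ph at 0° is gauche with OCH3 at 60° (0.8); Ph at 0° is gauche with OH at 300° (0.7). Total 1.5 kcal/mol.
A has the lowest total (0.7 kcal/mol).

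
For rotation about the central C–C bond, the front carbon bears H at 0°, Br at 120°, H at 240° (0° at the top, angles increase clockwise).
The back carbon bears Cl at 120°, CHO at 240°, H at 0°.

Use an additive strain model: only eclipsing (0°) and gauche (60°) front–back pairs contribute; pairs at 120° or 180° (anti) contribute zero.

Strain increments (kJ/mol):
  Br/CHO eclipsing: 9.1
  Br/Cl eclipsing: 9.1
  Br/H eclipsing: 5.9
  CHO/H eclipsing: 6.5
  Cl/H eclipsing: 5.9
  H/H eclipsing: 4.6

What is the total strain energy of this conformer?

20.2 kJ/mol

This conformer is eclipsed. H at 0° is eclipsed with H at 0° (4.6); Br at 120° is eclipsed with Cl at 120° (9.1); H at 240° is eclipsed with CHO at 240° (6.5). Total 20.2 kJ/mol.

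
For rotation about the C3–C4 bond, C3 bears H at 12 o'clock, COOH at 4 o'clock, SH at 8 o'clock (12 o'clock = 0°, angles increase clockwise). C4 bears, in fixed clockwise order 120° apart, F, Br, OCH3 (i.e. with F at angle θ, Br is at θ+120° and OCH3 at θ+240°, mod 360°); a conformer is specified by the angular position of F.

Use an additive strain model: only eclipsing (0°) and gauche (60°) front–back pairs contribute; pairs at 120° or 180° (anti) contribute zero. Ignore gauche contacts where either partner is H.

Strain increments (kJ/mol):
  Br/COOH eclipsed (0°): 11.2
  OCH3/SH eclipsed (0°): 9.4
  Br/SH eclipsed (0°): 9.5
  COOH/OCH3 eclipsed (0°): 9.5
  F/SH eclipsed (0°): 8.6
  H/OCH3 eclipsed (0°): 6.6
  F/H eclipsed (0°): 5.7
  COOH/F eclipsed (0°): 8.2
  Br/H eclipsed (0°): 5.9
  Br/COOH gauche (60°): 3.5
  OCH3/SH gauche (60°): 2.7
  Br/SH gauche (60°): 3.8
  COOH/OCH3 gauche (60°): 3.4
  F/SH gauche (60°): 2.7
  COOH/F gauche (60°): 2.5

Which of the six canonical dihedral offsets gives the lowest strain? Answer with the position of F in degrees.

F at 0° (eclipsed): H(0°)/F(0°) eclipsed 5.7; COOH(120°)/Br(120°) eclipsed 11.2; SH(240°)/OCH3(240°) eclipsed 9.4 → 26.3 kJ/mol.
F at 60° (staggered): COOH(120°)/F(60°) gauche 2.5; COOH(120°)/Br(180°) gauche 3.5; SH(240°)/Br(180°) gauche 3.8; SH(240°)/OCH3(300°) gauche 2.7 → 12.5 kJ/mol.
F at 120° (eclipsed): H(0°)/OCH3(0°) eclipsed 6.6; COOH(120°)/F(120°) eclipsed 8.2; SH(240°)/Br(240°) eclipsed 9.5 → 24.3 kJ/mol.
F at 180° (staggered): COOH(120°)/F(180°) gauche 2.5; COOH(120°)/OCH3(60°) gauche 3.4; SH(240°)/F(180°) gauche 2.7; SH(240°)/Br(300°) gauche 3.8 → 12.4 kJ/mol.
F at 240° (eclipsed): H(0°)/Br(0°) eclipsed 5.9; COOH(120°)/OCH3(120°) eclipsed 9.5; SH(240°)/F(240°) eclipsed 8.6 → 24.0 kJ/mol.
F at 300° (staggered): COOH(120°)/Br(60°) gauche 3.5; COOH(120°)/OCH3(180°) gauche 3.4; SH(240°)/F(300°) gauche 2.7; SH(240°)/OCH3(180°) gauche 2.7 → 12.3 kJ/mol.
The minimum (12.3 kJ/mol) occurs with F at 300°.

300°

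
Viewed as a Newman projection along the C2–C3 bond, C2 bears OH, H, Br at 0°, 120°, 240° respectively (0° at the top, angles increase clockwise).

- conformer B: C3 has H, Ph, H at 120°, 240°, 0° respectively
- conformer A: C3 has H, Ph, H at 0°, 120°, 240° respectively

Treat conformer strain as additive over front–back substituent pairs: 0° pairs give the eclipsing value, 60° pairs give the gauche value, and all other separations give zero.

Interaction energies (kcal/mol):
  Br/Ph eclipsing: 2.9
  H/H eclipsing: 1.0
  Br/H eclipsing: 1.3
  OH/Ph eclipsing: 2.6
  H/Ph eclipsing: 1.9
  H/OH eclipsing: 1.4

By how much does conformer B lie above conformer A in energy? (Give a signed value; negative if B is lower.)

B (eclipsed): OH–H eclipsed, H–H eclipsed, Br–Ph eclipsed; 1.4 + 1.0 + 2.9 = 5.3 kcal/mol.
A (eclipsed): OH–H eclipsed, H–Ph eclipsed, Br–H eclipsed; 1.4 + 1.9 + 1.3 = 4.6 kcal/mol.
E(B) − E(A) = 5.3 − 4.6 = +0.7 kcal/mol.

+0.7 kcal/mol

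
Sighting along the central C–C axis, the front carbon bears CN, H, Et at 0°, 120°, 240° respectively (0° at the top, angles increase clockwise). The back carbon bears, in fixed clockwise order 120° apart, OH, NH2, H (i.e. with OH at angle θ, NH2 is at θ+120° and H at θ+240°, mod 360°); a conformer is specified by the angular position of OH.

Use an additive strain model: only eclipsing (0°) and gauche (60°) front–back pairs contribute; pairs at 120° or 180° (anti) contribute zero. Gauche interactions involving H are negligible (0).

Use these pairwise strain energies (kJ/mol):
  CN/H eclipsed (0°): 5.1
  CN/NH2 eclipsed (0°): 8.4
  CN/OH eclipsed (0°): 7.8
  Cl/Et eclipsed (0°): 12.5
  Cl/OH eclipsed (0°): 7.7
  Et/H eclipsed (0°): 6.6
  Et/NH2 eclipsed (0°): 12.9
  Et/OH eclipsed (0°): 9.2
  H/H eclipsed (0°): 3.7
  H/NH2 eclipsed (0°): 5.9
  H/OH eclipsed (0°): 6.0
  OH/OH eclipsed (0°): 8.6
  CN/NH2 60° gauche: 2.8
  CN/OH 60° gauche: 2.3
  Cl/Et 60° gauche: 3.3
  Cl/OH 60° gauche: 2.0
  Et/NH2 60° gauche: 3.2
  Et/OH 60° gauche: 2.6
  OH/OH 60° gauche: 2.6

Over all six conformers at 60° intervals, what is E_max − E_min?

18.5 kJ/mol

OH at 0° (eclipsed): CN–OH eclipsed, H–NH2 eclipsed, Et–H eclipsed; 7.8 + 5.9 + 6.6 = 20.3 kJ/mol.
OH at 60° (staggered): CN–OH gauche, Et–NH2 gauche; 2.3 + 3.2 = 5.5 kJ/mol.
OH at 120° (eclipsed): CN–H eclipsed, H–OH eclipsed, Et–NH2 eclipsed; 5.1 + 6.0 + 12.9 = 24.0 kJ/mol.
OH at 180° (staggered): CN–NH2 gauche, Et–OH gauche, Et–NH2 gauche; 2.8 + 2.6 + 3.2 = 8.6 kJ/mol.
OH at 240° (eclipsed): CN–NH2 eclipsed, H–H eclipsed, Et–OH eclipsed; 8.4 + 3.7 + 9.2 = 21.3 kJ/mol.
OH at 300° (staggered): CN–OH gauche, CN–NH2 gauche, Et–OH gauche; 2.3 + 2.8 + 2.6 = 7.7 kJ/mol.
Max at 120° (24.0 kJ/mol), min at 60° (5.5 kJ/mol); barrier = 18.5 kJ/mol.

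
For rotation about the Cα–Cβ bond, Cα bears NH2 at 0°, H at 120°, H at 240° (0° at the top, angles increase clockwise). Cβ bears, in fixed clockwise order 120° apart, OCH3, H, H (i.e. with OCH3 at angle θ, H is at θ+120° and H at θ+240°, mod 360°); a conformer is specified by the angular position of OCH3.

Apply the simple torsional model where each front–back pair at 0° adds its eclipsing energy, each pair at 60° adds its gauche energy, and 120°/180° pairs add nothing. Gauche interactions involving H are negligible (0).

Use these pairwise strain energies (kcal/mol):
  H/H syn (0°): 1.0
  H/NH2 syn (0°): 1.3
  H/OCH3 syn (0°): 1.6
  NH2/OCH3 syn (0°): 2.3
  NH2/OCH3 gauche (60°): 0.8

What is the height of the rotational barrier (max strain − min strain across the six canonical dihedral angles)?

4.3 kcal/mol

OCH3 at 0° (eclipsed): NH2(0°)/OCH3(0°) eclipsed 2.3; H(120°)/H(120°) eclipsed 1.0; H(240°)/H(240°) eclipsed 1.0 → 4.3 kcal/mol.
OCH3 at 60° (staggered): NH2(0°)/OCH3(60°) gauche 0.8 → 0.8 kcal/mol.
OCH3 at 120° (eclipsed): NH2(0°)/H(0°) eclipsed 1.3; H(120°)/OCH3(120°) eclipsed 1.6; H(240°)/H(240°) eclipsed 1.0 → 3.9 kcal/mol.
OCH3 at 180° (staggered): no non-H gauche contacts → 0.0 kcal/mol.
OCH3 at 240° (eclipsed): NH2(0°)/H(0°) eclipsed 1.3; H(120°)/H(120°) eclipsed 1.0; H(240°)/OCH3(240°) eclipsed 1.6 → 3.9 kcal/mol.
OCH3 at 300° (staggered): NH2(0°)/OCH3(300°) gauche 0.8 → 0.8 kcal/mol.
Max at 0° (4.3 kcal/mol), min at 180° (0.0 kcal/mol); barrier = 4.3 kcal/mol.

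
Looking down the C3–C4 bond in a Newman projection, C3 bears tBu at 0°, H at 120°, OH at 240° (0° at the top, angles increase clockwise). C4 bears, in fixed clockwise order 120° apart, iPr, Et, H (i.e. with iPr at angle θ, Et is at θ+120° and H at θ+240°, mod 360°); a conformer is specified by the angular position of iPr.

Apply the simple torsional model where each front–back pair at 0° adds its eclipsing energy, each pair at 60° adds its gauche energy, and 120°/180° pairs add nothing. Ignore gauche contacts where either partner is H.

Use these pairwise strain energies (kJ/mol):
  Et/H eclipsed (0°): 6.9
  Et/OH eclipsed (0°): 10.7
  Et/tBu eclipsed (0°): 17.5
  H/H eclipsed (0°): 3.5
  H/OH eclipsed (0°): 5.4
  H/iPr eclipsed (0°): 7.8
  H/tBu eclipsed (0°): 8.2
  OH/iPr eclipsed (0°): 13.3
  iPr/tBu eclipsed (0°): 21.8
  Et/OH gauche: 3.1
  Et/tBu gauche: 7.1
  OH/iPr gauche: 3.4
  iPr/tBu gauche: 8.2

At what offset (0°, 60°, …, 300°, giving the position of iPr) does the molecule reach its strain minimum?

iPr at 0° (eclipsed): tBu(0°)/iPr(0°) eclipsed 21.8; H(120°)/Et(120°) eclipsed 6.9; OH(240°)/H(240°) eclipsed 5.4 → 34.1 kJ/mol.
iPr at 60° (staggered): tBu(0°)/iPr(60°) gauche 8.2; OH(240°)/Et(180°) gauche 3.1 → 11.3 kJ/mol.
iPr at 120° (eclipsed): tBu(0°)/H(0°) eclipsed 8.2; H(120°)/iPr(120°) eclipsed 7.8; OH(240°)/Et(240°) eclipsed 10.7 → 26.7 kJ/mol.
iPr at 180° (staggered): tBu(0°)/Et(300°) gauche 7.1; OH(240°)/iPr(180°) gauche 3.4; OH(240°)/Et(300°) gauche 3.1 → 13.6 kJ/mol.
iPr at 240° (eclipsed): tBu(0°)/Et(0°) eclipsed 17.5; H(120°)/H(120°) eclipsed 3.5; OH(240°)/iPr(240°) eclipsed 13.3 → 34.3 kJ/mol.
iPr at 300° (staggered): tBu(0°)/iPr(300°) gauche 8.2; tBu(0°)/Et(60°) gauche 7.1; OH(240°)/iPr(300°) gauche 3.4 → 18.7 kJ/mol.
The minimum (11.3 kJ/mol) occurs with iPr at 60°.

60°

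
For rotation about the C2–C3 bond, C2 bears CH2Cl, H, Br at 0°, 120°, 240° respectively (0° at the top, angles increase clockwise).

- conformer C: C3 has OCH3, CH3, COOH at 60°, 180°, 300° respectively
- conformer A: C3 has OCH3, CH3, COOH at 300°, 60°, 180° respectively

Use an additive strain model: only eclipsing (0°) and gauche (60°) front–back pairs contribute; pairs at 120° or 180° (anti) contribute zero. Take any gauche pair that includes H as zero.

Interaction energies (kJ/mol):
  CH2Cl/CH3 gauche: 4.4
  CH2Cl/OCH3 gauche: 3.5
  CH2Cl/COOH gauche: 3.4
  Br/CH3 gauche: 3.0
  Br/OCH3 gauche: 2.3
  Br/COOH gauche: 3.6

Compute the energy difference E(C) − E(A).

C (staggered): CH2Cl(0°)/OCH3(60°) gauche 3.5; CH2Cl(0°)/COOH(300°) gauche 3.4; Br(240°)/CH3(180°) gauche 3.0; Br(240°)/COOH(300°) gauche 3.6 → 13.5 kJ/mol.
A (staggered): CH2Cl(0°)/OCH3(300°) gauche 3.5; CH2Cl(0°)/CH3(60°) gauche 4.4; Br(240°)/OCH3(300°) gauche 2.3; Br(240°)/COOH(180°) gauche 3.6 → 13.8 kJ/mol.
E(C) − E(A) = 13.5 − 13.8 = -0.3 kJ/mol.

-0.3 kJ/mol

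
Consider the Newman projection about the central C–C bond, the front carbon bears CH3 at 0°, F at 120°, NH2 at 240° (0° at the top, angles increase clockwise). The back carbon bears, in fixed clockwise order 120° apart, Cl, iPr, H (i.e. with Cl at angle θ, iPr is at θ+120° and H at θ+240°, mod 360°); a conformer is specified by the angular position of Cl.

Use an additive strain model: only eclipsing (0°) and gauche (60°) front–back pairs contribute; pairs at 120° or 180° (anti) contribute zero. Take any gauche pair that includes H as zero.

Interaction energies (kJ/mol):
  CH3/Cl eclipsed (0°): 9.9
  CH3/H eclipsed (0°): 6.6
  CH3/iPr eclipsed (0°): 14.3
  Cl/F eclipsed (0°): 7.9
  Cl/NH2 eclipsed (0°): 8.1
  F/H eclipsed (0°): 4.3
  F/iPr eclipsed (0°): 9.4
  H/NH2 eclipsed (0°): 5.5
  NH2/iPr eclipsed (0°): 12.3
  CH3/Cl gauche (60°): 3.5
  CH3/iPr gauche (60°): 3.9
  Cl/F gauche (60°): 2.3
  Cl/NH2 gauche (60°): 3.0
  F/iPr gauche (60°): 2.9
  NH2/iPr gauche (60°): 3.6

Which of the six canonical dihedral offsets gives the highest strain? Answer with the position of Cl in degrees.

Cl at 0° (eclipsed): CH3(0°)/Cl(0°) eclipsed 9.9; F(120°)/iPr(120°) eclipsed 9.4; NH2(240°)/H(240°) eclipsed 5.5 → 24.8 kJ/mol.
Cl at 60° (staggered): CH3(0°)/Cl(60°) gauche 3.5; F(120°)/Cl(60°) gauche 2.3; F(120°)/iPr(180°) gauche 2.9; NH2(240°)/iPr(180°) gauche 3.6 → 12.3 kJ/mol.
Cl at 120° (eclipsed): CH3(0°)/H(0°) eclipsed 6.6; F(120°)/Cl(120°) eclipsed 7.9; NH2(240°)/iPr(240°) eclipsed 12.3 → 26.8 kJ/mol.
Cl at 180° (staggered): CH3(0°)/iPr(300°) gauche 3.9; F(120°)/Cl(180°) gauche 2.3; NH2(240°)/Cl(180°) gauche 3.0; NH2(240°)/iPr(300°) gauche 3.6 → 12.8 kJ/mol.
Cl at 240° (eclipsed): CH3(0°)/iPr(0°) eclipsed 14.3; F(120°)/H(120°) eclipsed 4.3; NH2(240°)/Cl(240°) eclipsed 8.1 → 26.7 kJ/mol.
Cl at 300° (staggered): CH3(0°)/Cl(300°) gauche 3.5; CH3(0°)/iPr(60°) gauche 3.9; F(120°)/iPr(60°) gauche 2.9; NH2(240°)/Cl(300°) gauche 3.0 → 13.3 kJ/mol.
The maximum (26.8 kJ/mol) occurs with Cl at 120°.

120°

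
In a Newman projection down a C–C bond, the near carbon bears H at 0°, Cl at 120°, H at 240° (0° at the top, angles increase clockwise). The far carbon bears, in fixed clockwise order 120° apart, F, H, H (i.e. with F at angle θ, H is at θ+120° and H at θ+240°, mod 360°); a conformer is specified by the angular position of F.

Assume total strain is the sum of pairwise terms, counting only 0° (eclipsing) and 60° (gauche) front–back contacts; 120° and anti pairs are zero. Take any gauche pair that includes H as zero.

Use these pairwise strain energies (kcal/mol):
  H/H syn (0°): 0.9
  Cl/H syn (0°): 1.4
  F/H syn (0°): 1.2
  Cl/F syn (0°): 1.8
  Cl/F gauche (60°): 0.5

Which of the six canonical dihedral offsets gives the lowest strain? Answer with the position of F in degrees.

300°

F at 0° (eclipsed): H(0°)/F(0°) eclipsed 1.2; Cl(120°)/H(120°) eclipsed 1.4; H(240°)/H(240°) eclipsed 0.9 → 3.5 kcal/mol.
F at 60° (staggered): Cl(120°)/F(60°) gauche 0.5 → 0.5 kcal/mol.
F at 120° (eclipsed): H(0°)/H(0°) eclipsed 0.9; Cl(120°)/F(120°) eclipsed 1.8; H(240°)/H(240°) eclipsed 0.9 → 3.6 kcal/mol.
F at 180° (staggered): Cl(120°)/F(180°) gauche 0.5 → 0.5 kcal/mol.
F at 240° (eclipsed): H(0°)/H(0°) eclipsed 0.9; Cl(120°)/H(120°) eclipsed 1.4; H(240°)/F(240°) eclipsed 1.2 → 3.5 kcal/mol.
F at 300° (staggered): no non-H gauche contacts → 0.0 kcal/mol.
The minimum (0.0 kcal/mol) occurs with F at 300°.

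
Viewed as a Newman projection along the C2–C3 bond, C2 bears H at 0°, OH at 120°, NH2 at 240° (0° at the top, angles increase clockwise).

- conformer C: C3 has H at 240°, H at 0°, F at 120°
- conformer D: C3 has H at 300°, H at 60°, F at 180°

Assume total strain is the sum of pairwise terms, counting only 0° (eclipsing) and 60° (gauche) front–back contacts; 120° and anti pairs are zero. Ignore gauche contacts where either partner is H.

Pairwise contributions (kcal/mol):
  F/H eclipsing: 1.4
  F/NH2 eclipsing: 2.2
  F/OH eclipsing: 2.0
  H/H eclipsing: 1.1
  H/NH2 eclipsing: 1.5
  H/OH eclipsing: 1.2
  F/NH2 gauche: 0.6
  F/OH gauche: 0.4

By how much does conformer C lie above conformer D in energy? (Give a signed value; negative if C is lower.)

C (eclipsed): H(0°)/H(0°) eclipsed 1.1; OH(120°)/F(120°) eclipsed 2.0; NH2(240°)/H(240°) eclipsed 1.5 → 4.6 kcal/mol.
D (staggered): OH(120°)/F(180°) gauche 0.4; NH2(240°)/F(180°) gauche 0.6 → 1.0 kcal/mol.
E(C) − E(D) = 4.6 − 1.0 = +3.6 kcal/mol.

+3.6 kcal/mol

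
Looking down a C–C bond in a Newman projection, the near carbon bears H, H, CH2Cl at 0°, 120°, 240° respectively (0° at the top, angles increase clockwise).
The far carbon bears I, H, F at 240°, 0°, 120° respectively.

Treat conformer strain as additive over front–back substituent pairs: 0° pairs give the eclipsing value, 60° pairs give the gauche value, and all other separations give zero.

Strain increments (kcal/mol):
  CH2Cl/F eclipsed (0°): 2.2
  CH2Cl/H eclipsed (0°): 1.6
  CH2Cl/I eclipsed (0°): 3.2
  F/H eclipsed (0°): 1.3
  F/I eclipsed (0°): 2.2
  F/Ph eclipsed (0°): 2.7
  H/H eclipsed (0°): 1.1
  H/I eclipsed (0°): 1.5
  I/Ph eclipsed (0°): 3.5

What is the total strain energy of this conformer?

This conformer (eclipsed): H–H eclipsed, H–F eclipsed, CH2Cl–I eclipsed; 1.1 + 1.3 + 3.2 = 5.6 kcal/mol.

5.6 kcal/mol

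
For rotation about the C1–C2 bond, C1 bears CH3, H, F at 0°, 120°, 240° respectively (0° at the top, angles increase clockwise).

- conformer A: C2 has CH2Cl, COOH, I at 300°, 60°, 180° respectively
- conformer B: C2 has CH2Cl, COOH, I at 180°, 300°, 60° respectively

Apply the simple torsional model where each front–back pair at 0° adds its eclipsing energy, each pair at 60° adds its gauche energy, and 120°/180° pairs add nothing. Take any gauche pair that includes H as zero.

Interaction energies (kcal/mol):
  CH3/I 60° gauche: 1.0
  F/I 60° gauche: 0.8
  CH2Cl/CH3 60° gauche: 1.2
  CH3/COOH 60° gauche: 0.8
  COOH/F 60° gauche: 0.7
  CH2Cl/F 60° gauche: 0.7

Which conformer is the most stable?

A (staggered): CH3–CH2Cl gauche, CH3–COOH gauche, F–CH2Cl gauche, F–I gauche; 1.2 + 0.8 + 0.7 + 0.8 = 3.5 kcal/mol.
B (staggered): CH3–COOH gauche, CH3–I gauche, F–CH2Cl gauche, F–COOH gauche; 0.8 + 1.0 + 0.7 + 0.7 = 3.2 kcal/mol.
B has the lowest total (3.2 kcal/mol).

B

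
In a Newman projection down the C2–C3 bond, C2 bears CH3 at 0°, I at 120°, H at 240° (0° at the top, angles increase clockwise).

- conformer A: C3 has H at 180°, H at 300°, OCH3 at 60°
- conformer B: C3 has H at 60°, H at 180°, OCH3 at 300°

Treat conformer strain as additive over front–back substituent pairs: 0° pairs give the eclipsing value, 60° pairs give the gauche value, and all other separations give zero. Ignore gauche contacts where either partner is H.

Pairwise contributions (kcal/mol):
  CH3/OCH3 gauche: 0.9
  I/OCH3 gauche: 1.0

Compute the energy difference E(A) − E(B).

+1.0 kcal/mol

A (staggered): CH3(0°)/OCH3(60°) gauche 0.9; I(120°)/OCH3(60°) gauche 1.0 → 1.9 kcal/mol.
B (staggered): CH3(0°)/OCH3(300°) gauche 0.9 → 0.9 kcal/mol.
E(A) − E(B) = 1.9 − 0.9 = +1.0 kcal/mol.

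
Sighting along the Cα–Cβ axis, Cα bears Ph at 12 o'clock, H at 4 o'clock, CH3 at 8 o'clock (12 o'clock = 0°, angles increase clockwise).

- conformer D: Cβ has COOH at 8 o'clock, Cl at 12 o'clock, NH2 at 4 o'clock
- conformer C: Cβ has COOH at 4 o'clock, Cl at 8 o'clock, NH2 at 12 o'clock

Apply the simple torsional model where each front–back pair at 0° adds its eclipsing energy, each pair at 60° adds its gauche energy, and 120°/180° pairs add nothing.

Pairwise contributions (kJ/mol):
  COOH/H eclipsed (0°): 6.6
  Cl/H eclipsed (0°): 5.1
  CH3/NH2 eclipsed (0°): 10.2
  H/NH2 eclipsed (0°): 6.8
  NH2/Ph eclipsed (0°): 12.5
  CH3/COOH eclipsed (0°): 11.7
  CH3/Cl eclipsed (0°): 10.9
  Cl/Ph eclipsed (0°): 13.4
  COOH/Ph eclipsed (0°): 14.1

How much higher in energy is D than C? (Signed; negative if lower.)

D (eclipsed): Ph–Cl eclipsed, H–NH2 eclipsed, CH3–COOH eclipsed; 13.4 + 6.8 + 11.7 = 31.9 kJ/mol.
C (eclipsed): Ph–NH2 eclipsed, H–COOH eclipsed, CH3–Cl eclipsed; 12.5 + 6.6 + 10.9 = 30.0 kJ/mol.
E(D) − E(C) = 31.9 − 30.0 = +1.9 kJ/mol.

+1.9 kJ/mol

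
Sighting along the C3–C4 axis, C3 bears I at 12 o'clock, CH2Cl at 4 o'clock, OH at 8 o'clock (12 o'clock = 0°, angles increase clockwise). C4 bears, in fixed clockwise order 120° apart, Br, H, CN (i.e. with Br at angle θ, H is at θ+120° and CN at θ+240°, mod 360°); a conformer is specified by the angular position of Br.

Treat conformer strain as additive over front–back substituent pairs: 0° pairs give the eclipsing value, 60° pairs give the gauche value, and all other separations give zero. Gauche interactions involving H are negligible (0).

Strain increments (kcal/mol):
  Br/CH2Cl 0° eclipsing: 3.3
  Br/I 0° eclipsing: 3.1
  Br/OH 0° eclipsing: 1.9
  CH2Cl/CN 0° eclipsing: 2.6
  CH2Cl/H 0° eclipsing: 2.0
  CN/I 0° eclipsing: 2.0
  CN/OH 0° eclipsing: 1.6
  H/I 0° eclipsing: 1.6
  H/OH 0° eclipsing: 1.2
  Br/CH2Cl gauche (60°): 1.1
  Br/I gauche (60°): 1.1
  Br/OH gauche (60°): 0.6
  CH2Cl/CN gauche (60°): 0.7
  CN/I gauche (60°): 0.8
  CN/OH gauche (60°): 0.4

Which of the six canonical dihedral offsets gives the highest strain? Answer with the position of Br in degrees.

0°

Br at 0° (eclipsed): I(0°)/Br(0°) eclipsed 3.1; CH2Cl(120°)/H(120°) eclipsed 2.0; OH(240°)/CN(240°) eclipsed 1.6 → 6.7 kcal/mol.
Br at 60° (staggered): I(0°)/Br(60°) gauche 1.1; I(0°)/CN(300°) gauche 0.8; CH2Cl(120°)/Br(60°) gauche 1.1; OH(240°)/CN(300°) gauche 0.4 → 3.4 kcal/mol.
Br at 120° (eclipsed): I(0°)/CN(0°) eclipsed 2.0; CH2Cl(120°)/Br(120°) eclipsed 3.3; OH(240°)/H(240°) eclipsed 1.2 → 6.5 kcal/mol.
Br at 180° (staggered): I(0°)/CN(60°) gauche 0.8; CH2Cl(120°)/Br(180°) gauche 1.1; CH2Cl(120°)/CN(60°) gauche 0.7; OH(240°)/Br(180°) gauche 0.6 → 3.2 kcal/mol.
Br at 240° (eclipsed): I(0°)/H(0°) eclipsed 1.6; CH2Cl(120°)/CN(120°) eclipsed 2.6; OH(240°)/Br(240°) eclipsed 1.9 → 6.1 kcal/mol.
Br at 300° (staggered): I(0°)/Br(300°) gauche 1.1; CH2Cl(120°)/CN(180°) gauche 0.7; OH(240°)/Br(300°) gauche 0.6; OH(240°)/CN(180°) gauche 0.4 → 2.8 kcal/mol.
The maximum (6.7 kcal/mol) occurs with Br at 0°.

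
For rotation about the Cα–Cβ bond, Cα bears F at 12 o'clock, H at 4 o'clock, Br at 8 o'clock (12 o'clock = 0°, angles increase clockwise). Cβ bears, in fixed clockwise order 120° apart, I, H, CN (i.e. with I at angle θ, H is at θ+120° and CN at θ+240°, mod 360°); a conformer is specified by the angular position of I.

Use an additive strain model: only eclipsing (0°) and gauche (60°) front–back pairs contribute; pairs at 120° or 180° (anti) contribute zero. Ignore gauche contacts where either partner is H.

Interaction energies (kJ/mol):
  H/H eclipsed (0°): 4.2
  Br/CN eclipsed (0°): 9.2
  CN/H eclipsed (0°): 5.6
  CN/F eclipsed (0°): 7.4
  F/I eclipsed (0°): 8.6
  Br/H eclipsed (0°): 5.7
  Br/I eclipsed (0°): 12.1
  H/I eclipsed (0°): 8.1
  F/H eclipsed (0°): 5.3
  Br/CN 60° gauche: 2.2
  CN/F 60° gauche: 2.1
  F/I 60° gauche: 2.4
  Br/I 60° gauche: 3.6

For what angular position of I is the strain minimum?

I at 0° (eclipsed): F(0°)/I(0°) eclipsed 8.6; H(120°)/H(120°) eclipsed 4.2; Br(240°)/CN(240°) eclipsed 9.2 → 22.0 kJ/mol.
I at 60° (staggered): F(0°)/I(60°) gauche 2.4; F(0°)/CN(300°) gauche 2.1; Br(240°)/CN(300°) gauche 2.2 → 6.7 kJ/mol.
I at 120° (eclipsed): F(0°)/CN(0°) eclipsed 7.4; H(120°)/I(120°) eclipsed 8.1; Br(240°)/H(240°) eclipsed 5.7 → 21.2 kJ/mol.
I at 180° (staggered): F(0°)/CN(60°) gauche 2.1; Br(240°)/I(180°) gauche 3.6 → 5.7 kJ/mol.
I at 240° (eclipsed): F(0°)/H(0°) eclipsed 5.3; H(120°)/CN(120°) eclipsed 5.6; Br(240°)/I(240°) eclipsed 12.1 → 23.0 kJ/mol.
I at 300° (staggered): F(0°)/I(300°) gauche 2.4; Br(240°)/I(300°) gauche 3.6; Br(240°)/CN(180°) gauche 2.2 → 8.2 kJ/mol.
The minimum (5.7 kJ/mol) occurs with I at 180°.

180°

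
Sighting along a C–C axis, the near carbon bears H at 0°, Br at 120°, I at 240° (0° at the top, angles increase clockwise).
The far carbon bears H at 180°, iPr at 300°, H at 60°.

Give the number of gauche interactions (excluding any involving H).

1

Non-H gauche pairs: I(240°)/iPr(300°) — 1 interaction.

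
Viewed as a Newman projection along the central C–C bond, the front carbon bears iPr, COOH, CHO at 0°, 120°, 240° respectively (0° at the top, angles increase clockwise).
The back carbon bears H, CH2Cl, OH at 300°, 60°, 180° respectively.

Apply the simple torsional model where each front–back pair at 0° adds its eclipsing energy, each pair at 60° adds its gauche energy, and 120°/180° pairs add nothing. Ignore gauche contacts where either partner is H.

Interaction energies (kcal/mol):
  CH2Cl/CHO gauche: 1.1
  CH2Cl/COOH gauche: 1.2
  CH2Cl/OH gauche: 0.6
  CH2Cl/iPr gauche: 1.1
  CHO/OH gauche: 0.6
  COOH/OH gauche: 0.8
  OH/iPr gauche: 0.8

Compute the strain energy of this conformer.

3.7 kcal/mol

This conformer (staggered): iPr(0°)/CH2Cl(60°) gauche 1.1; COOH(120°)/CH2Cl(60°) gauche 1.2; COOH(120°)/OH(180°) gauche 0.8; CHO(240°)/OH(180°) gauche 0.6 → 3.7 kcal/mol.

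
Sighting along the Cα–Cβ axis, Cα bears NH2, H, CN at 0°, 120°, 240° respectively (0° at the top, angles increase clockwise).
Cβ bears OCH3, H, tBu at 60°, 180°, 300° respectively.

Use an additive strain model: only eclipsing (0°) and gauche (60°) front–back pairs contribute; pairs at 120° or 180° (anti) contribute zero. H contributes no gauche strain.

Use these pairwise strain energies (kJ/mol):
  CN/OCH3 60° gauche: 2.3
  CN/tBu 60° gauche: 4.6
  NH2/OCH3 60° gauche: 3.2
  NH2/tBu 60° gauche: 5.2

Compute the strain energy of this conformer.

13.0 kJ/mol

This conformer (staggered): NH2–OCH3 gauche, NH2–tBu gauche, CN–tBu gauche; 3.2 + 5.2 + 4.6 = 13.0 kJ/mol.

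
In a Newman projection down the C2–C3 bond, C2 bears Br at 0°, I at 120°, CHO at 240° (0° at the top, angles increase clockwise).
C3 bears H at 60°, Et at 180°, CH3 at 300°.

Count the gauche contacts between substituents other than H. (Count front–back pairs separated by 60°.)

Non-H gauche pairs: Br(0°)/CH3(300°); I(120°)/Et(180°); CHO(240°)/Et(180°); CHO(240°)/CH3(300°) — 4 interactions.

4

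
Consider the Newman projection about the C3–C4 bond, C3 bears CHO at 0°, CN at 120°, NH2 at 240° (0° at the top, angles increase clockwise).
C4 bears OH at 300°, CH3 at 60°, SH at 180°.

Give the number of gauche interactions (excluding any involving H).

6

Non-H gauche pairs: CHO(0°)/OH(300°); CHO(0°)/CH3(60°); CN(120°)/CH3(60°); CN(120°)/SH(180°); NH2(240°)/OH(300°); NH2(240°)/SH(180°) — 6 interactions.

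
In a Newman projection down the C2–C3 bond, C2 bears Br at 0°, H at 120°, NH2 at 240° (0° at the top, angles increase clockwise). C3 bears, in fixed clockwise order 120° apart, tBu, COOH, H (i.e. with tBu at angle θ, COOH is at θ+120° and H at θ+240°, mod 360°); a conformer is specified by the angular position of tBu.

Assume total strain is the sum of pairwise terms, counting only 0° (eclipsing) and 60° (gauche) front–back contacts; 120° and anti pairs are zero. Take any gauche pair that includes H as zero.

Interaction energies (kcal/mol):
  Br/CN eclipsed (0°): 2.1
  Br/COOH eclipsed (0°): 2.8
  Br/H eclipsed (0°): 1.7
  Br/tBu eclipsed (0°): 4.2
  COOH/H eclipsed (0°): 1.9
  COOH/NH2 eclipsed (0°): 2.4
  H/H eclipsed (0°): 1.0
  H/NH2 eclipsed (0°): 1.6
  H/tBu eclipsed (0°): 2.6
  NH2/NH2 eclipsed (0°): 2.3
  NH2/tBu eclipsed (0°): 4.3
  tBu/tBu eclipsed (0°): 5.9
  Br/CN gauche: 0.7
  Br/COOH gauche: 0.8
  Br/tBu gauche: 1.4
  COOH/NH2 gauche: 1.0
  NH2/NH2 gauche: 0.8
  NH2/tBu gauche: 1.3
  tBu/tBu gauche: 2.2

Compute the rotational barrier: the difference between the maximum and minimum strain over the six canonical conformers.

tBu at 0° (eclipsed): Br(0°)/tBu(0°) eclipsed 4.2; H(120°)/COOH(120°) eclipsed 1.9; NH2(240°)/H(240°) eclipsed 1.6 → 7.7 kcal/mol.
tBu at 60° (staggered): Br(0°)/tBu(60°) gauche 1.4; NH2(240°)/COOH(180°) gauche 1.0 → 2.4 kcal/mol.
tBu at 120° (eclipsed): Br(0°)/H(0°) eclipsed 1.7; H(120°)/tBu(120°) eclipsed 2.6; NH2(240°)/COOH(240°) eclipsed 2.4 → 6.7 kcal/mol.
tBu at 180° (staggered): Br(0°)/COOH(300°) gauche 0.8; NH2(240°)/tBu(180°) gauche 1.3; NH2(240°)/COOH(300°) gauche 1.0 → 3.1 kcal/mol.
tBu at 240° (eclipsed): Br(0°)/COOH(0°) eclipsed 2.8; H(120°)/H(120°) eclipsed 1.0; NH2(240°)/tBu(240°) eclipsed 4.3 → 8.1 kcal/mol.
tBu at 300° (staggered): Br(0°)/tBu(300°) gauche 1.4; Br(0°)/COOH(60°) gauche 0.8; NH2(240°)/tBu(300°) gauche 1.3 → 3.5 kcal/mol.
Max at 240° (8.1 kcal/mol), min at 60° (2.4 kcal/mol); barrier = 5.7 kcal/mol.

5.7 kcal/mol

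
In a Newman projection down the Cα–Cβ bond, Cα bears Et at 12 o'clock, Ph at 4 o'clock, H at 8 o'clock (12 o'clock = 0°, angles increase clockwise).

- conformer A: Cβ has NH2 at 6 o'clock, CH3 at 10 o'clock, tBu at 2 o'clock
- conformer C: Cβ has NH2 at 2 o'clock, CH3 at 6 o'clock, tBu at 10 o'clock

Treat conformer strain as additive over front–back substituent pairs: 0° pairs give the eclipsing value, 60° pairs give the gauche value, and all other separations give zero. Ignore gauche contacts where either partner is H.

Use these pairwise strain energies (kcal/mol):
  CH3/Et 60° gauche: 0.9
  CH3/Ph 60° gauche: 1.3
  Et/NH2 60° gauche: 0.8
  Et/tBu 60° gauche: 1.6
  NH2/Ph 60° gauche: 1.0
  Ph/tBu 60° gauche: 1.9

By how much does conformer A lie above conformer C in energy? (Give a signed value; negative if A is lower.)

A (staggered): Et–CH3 gauche, Et–tBu gauche, Ph–NH2 gauche, Ph–tBu gauche; 0.9 + 1.6 + 1.0 + 1.9 = 5.4 kcal/mol.
C (staggered): Et–NH2 gauche, Et–tBu gauche, Ph–NH2 gauche, Ph–CH3 gauche; 0.8 + 1.6 + 1.0 + 1.3 = 4.7 kcal/mol.
E(A) − E(C) = 5.4 − 4.7 = +0.7 kcal/mol.

+0.7 kcal/mol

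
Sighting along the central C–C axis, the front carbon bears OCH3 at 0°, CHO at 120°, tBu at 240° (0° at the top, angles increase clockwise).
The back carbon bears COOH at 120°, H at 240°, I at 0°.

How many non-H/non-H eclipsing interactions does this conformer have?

2

Non-H eclipsing pairs: OCH3(0°)/I(0°); CHO(120°)/COOH(120°) — 2 interactions.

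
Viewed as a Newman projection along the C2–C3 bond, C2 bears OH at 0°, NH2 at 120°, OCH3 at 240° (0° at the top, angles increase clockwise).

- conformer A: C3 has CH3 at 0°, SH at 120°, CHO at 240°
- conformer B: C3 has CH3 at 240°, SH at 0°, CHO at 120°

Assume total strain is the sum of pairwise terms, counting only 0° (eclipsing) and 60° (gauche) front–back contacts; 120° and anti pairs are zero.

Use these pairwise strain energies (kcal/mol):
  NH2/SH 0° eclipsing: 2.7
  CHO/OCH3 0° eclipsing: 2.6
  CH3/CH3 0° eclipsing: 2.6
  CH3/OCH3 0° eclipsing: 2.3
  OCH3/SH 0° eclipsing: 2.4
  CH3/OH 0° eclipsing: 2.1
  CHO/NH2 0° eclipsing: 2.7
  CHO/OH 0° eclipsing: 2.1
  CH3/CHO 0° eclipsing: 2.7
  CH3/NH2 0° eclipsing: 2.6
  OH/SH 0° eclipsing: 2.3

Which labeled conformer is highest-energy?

A

A (eclipsed): OH–CH3 eclipsed, NH2–SH eclipsed, OCH3–CHO eclipsed; 2.1 + 2.7 + 2.6 = 7.4 kcal/mol.
B (eclipsed): OH–SH eclipsed, NH2–CHO eclipsed, OCH3–CH3 eclipsed; 2.3 + 2.7 + 2.3 = 7.3 kcal/mol.
A has the highest total (7.4 kcal/mol).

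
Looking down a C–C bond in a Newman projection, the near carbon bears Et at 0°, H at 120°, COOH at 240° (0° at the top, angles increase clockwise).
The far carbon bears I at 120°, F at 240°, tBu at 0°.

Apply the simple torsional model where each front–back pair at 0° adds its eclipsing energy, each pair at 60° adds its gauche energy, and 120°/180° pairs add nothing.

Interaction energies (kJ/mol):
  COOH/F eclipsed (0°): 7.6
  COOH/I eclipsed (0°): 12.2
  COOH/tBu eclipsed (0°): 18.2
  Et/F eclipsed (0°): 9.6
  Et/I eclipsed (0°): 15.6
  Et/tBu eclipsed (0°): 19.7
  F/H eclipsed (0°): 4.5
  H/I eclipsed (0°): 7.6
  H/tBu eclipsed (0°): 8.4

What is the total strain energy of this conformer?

This conformer (eclipsed): Et(0°)/tBu(0°) eclipsed 19.7; H(120°)/I(120°) eclipsed 7.6; COOH(240°)/F(240°) eclipsed 7.6 → 34.9 kJ/mol.

34.9 kJ/mol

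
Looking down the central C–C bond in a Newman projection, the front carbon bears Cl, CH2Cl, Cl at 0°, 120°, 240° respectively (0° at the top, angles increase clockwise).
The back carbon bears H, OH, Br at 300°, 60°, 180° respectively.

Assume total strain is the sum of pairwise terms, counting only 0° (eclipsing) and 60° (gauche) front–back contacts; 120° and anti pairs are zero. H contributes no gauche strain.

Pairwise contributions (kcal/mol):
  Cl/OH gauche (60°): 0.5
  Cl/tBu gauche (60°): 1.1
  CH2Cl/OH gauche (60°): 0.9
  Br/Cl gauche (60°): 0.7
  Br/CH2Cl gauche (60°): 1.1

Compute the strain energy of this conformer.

3.2 kcal/mol

This conformer (staggered): Cl–OH gauche, CH2Cl–OH gauche, CH2Cl–Br gauche, Cl–Br gauche; 0.5 + 0.9 + 1.1 + 0.7 = 3.2 kcal/mol.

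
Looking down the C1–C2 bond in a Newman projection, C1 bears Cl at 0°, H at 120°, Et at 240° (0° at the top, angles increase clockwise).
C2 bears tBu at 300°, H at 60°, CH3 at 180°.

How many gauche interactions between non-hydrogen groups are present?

3

Non-H gauche pairs: Cl(0°)/tBu(300°); Et(240°)/tBu(300°); Et(240°)/CH3(180°) — 3 interactions.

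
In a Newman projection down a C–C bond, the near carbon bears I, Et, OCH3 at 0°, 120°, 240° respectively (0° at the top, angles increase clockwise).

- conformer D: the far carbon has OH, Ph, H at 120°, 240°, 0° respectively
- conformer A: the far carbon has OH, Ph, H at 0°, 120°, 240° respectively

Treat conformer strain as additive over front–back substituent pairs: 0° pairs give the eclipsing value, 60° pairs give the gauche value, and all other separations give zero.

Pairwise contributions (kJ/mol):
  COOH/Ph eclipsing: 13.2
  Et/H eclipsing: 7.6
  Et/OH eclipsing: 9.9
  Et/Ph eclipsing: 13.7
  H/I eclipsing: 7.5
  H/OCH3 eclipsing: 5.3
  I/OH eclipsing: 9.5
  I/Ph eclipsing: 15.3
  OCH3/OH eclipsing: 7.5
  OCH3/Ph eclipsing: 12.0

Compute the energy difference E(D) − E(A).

D (eclipsed): I–H eclipsed, Et–OH eclipsed, OCH3–Ph eclipsed; 7.5 + 9.9 + 12.0 = 29.4 kJ/mol.
A (eclipsed): I–OH eclipsed, Et–Ph eclipsed, OCH3–H eclipsed; 9.5 + 13.7 + 5.3 = 28.5 kJ/mol.
E(D) − E(A) = 29.4 − 28.5 = +0.9 kJ/mol.

+0.9 kJ/mol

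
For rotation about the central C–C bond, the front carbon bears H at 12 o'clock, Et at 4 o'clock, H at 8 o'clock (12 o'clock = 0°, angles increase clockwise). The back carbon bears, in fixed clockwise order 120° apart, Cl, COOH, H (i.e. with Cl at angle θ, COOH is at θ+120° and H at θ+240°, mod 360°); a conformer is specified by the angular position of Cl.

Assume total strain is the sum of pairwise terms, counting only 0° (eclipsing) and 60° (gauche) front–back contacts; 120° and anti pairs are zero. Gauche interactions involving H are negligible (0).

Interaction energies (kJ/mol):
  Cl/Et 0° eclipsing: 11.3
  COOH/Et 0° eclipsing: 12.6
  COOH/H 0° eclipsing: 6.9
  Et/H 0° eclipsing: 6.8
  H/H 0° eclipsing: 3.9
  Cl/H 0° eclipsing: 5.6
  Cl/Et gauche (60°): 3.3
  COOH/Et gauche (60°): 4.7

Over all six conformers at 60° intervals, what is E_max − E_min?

Cl at 0° is eclipsed. H at 0° is eclipsed with Cl at 0° (5.6); Et at 120° is eclipsed with COOH at 120° (12.6); H at 240° is eclipsed with H at 240° (3.9). Total 22.1 kJ/mol.
Cl at 60° is staggered. Et at 120° is gauche with Cl at 60° (3.3); Et at 120° is gauche with COOH at 180° (4.7). Total 8.0 kJ/mol.
Cl at 120° is eclipsed. H at 0° is eclipsed with H at 0° (3.9); Et at 120° is eclipsed with Cl at 120° (11.3); H at 240° is eclipsed with COOH at 240° (6.9). Total 22.1 kJ/mol.
Cl at 180° is staggered. Et at 120° is gauche with Cl at 180° (3.3). Total 3.3 kJ/mol.
Cl at 240° is eclipsed. H at 0° is eclipsed with COOH at 0° (6.9); Et at 120° is eclipsed with H at 120° (6.8); H at 240° is eclipsed with Cl at 240° (5.6). Total 19.3 kJ/mol.
Cl at 300° is staggered. Et at 120° is gauche with COOH at 60° (4.7). Total 4.7 kJ/mol.
Max at 0° (22.1 kJ/mol), min at 180° (3.3 kJ/mol); barrier = 18.8 kJ/mol.

18.8 kJ/mol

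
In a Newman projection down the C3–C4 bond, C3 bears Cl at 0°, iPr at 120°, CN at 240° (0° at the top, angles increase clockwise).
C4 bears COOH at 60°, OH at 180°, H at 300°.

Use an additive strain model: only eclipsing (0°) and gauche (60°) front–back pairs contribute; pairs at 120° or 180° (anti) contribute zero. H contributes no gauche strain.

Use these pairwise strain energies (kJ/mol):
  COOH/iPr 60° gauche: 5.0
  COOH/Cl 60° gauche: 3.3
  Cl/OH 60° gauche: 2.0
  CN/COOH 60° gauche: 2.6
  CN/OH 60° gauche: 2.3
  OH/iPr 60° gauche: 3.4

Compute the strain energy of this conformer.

14.0 kJ/mol

This conformer (staggered): Cl–COOH gauche, iPr–COOH gauche, iPr–OH gauche, CN–OH gauche; 3.3 + 5.0 + 3.4 + 2.3 = 14.0 kJ/mol.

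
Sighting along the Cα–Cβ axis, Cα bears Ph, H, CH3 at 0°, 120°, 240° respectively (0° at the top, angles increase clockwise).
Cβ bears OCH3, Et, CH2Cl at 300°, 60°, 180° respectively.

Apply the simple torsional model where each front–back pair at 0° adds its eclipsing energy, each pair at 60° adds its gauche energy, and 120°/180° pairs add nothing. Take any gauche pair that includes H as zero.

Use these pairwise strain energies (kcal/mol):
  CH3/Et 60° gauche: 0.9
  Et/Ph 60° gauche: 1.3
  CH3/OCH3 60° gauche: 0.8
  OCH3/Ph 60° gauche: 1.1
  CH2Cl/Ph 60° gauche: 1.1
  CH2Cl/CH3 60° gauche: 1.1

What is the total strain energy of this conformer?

4.3 kcal/mol

This conformer (staggered): Ph–OCH3 gauche, Ph–Et gauche, CH3–OCH3 gauche, CH3–CH2Cl gauche; 1.1 + 1.3 + 0.8 + 1.1 = 4.3 kcal/mol.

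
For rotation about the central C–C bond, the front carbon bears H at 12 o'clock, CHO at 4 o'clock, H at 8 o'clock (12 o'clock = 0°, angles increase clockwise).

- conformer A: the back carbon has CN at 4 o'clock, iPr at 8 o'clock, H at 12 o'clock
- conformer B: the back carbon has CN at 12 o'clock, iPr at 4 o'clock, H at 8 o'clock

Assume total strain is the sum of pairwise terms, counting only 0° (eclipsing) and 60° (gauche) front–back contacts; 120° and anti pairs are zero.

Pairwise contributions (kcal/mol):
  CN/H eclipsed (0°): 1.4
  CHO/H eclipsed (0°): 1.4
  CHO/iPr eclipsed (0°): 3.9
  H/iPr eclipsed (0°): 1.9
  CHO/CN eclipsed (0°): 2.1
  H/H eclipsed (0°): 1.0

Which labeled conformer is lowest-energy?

A

A is eclipsed. H at 0° is eclipsed with H at 0° (1.0); CHO at 120° is eclipsed with CN at 120° (2.1); H at 240° is eclipsed with iPr at 240° (1.9). Total 5.0 kcal/mol.
B is eclipsed. H at 0° is eclipsed with CN at 0° (1.4); CHO at 120° is eclipsed with iPr at 120° (3.9); H at 240° is eclipsed with H at 240° (1.0). Total 6.3 kcal/mol.
A has the lowest total (5.0 kcal/mol).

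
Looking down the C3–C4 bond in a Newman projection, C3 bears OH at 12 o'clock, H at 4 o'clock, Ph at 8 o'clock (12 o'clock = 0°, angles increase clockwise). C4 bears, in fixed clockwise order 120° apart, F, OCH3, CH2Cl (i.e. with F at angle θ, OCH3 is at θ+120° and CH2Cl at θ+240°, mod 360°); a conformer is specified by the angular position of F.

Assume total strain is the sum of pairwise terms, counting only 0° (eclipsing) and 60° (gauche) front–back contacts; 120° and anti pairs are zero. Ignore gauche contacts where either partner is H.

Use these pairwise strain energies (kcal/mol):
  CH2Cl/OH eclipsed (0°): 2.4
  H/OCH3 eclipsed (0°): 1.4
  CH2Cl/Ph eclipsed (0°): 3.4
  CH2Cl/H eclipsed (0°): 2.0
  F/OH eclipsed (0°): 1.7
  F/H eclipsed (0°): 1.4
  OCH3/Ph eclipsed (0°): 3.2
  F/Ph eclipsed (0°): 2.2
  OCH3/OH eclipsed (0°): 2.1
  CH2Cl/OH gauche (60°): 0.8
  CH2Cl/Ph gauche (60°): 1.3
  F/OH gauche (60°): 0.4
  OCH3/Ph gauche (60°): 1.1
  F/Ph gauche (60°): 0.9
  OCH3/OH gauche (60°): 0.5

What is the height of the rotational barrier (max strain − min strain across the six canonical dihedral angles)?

F at 0° (eclipsed): OH(0°)/F(0°) eclipsed 1.7; H(120°)/OCH3(120°) eclipsed 1.4; Ph(240°)/CH2Cl(240°) eclipsed 3.4 → 6.5 kcal/mol.
F at 60° (staggered): OH(0°)/F(60°) gauche 0.4; OH(0°)/CH2Cl(300°) gauche 0.8; Ph(240°)/OCH3(180°) gauche 1.1; Ph(240°)/CH2Cl(300°) gauche 1.3 → 3.6 kcal/mol.
F at 120° (eclipsed): OH(0°)/CH2Cl(0°) eclipsed 2.4; H(120°)/F(120°) eclipsed 1.4; Ph(240°)/OCH3(240°) eclipsed 3.2 → 7.0 kcal/mol.
F at 180° (staggered): OH(0°)/OCH3(300°) gauche 0.5; OH(0°)/CH2Cl(60°) gauche 0.8; Ph(240°)/F(180°) gauche 0.9; Ph(240°)/OCH3(300°) gauche 1.1 → 3.3 kcal/mol.
F at 240° (eclipsed): OH(0°)/OCH3(0°) eclipsed 2.1; H(120°)/CH2Cl(120°) eclipsed 2.0; Ph(240°)/F(240°) eclipsed 2.2 → 6.3 kcal/mol.
F at 300° (staggered): OH(0°)/F(300°) gauche 0.4; OH(0°)/OCH3(60°) gauche 0.5; Ph(240°)/F(300°) gauche 0.9; Ph(240°)/CH2Cl(180°) gauche 1.3 → 3.1 kcal/mol.
Max at 120° (7.0 kcal/mol), min at 300° (3.1 kcal/mol); barrier = 3.9 kcal/mol.

3.9 kcal/mol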